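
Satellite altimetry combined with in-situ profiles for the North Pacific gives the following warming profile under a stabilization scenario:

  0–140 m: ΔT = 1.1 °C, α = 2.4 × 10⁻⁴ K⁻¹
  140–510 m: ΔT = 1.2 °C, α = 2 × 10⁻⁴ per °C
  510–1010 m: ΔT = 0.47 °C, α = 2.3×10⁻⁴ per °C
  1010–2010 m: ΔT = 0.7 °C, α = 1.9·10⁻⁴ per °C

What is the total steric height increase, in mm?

1.1 × 140 × 2.4×10⁻⁴ = 0.03696 m
140–510 m: 370 × 1.2 × 2×10⁻⁴ = 0.08880 m
510–1010 m: 500 × 2.3×10⁻⁴ × 0.47 = 0.05405 m
1010–2010 m: 1000 × 0.7 × 1.9×10⁻⁴ = 0.13300 m
Δh = 0.03696 + 0.08880 + 0.05405 + 0.13300 = 0.31281 m ≈ 310 mm

about 310 mm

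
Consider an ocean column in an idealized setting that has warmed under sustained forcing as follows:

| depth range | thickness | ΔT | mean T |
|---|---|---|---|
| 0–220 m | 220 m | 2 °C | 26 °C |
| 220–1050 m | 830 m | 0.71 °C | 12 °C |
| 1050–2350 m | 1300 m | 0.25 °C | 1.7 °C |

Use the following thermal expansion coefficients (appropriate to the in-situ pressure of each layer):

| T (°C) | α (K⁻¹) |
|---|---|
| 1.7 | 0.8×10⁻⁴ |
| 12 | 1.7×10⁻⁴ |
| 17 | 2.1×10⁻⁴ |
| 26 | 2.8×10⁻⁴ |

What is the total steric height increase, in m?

Layer 1 at 26 °C → α = 2.8×10⁻⁴ K⁻¹
Layer 2 at 12 °C → α = 1.7×10⁻⁴ K⁻¹
Layer 3 at 1.7 °C → α = 0.8×10⁻⁴ K⁻¹
0–220 m: 2 × 220 × 2.8×10⁻⁴ = 0.12320 m
Layer 2: 0.71 × 830 × 1.7×10⁻⁴ = 0.100181 m
1050–2350 m: 0.8×10⁻⁴ × 1300 × 0.25 = 0.02600 m
Δh = 0.12320 + 0.100181 + 0.02600 = 0.249381 m

about 0.249 m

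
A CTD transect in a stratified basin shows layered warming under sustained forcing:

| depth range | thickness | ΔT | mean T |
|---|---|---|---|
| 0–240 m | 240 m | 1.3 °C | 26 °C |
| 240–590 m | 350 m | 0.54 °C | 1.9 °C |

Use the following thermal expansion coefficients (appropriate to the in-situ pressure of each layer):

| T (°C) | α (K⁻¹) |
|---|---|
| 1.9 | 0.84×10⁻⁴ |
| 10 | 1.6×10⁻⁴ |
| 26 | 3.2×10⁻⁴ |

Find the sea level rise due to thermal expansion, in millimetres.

Layer 1 at 26 °C → α = 3.2×10⁻⁴ K⁻¹
Layer 2 at 1.9 °C → α = 0.84×10⁻⁴ K⁻¹
0–240 m: 1.3 × 240 × 3.2×10⁻⁴ = 0.09984 m
Layer 2: 0.84×10⁻⁴ × 350 × 0.54 = 0.015876 m
Δh = 0.09984 + 0.015876 = 0.115716 m

about 116 mm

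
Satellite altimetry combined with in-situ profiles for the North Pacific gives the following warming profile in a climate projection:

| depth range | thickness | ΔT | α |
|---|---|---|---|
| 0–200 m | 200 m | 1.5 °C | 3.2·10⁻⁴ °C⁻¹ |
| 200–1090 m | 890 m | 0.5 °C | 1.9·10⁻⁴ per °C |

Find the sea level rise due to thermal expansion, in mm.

Layer 1: 3.2×10⁻⁴ × 200 × 1.5 = 0.09600 m
200–1090 m: 890 × 0.5 × 1.9×10⁻⁴ = 0.08455 m
Δh = 0.09600 + 0.08455 = 0.18055 m

181 mm of thermosteric rise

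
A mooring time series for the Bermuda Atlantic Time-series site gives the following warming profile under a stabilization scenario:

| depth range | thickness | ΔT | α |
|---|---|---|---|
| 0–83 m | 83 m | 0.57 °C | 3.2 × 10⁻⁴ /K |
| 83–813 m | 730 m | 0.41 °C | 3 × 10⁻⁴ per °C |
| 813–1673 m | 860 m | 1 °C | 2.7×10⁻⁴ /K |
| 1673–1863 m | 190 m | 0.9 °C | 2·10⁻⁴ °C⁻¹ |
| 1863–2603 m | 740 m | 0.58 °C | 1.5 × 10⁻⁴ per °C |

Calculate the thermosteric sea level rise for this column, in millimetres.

440 mm of thermosteric rise

Layer 1: 83 × 0.57 × 3.2×10⁻⁴ = 0.0151392 m
0.41 × 730 × 3×10⁻⁴ = 0.08979 m
813–1673 m: 860 × 1 × 2.7×10⁻⁴ = 0.23220 m
0.9 × 190 × 2×10⁻⁴ = 0.03420 m
Layer 5: 0.58 × 740 × 1.5×10⁻⁴ = 0.06438 m
Δh = 0.0151392 + 0.08979 + 0.23220 + 0.03420 + 0.06438 = 0.4357092 m ≈ 440 mm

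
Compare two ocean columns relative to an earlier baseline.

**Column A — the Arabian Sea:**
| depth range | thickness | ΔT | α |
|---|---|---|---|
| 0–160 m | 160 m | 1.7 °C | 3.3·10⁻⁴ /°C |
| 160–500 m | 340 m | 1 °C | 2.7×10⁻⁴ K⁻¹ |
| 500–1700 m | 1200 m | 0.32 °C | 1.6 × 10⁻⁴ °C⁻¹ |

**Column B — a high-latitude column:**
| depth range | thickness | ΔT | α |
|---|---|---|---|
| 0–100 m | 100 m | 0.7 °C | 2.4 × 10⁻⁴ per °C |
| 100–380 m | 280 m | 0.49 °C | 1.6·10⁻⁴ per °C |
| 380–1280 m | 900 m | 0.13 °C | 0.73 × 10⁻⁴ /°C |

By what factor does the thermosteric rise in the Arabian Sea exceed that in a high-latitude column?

A Layer 1: 160 × 3.3×10⁻⁴ × 1.7 = 0.08976 m
A Layer 2: 340 × 2.7×10⁻⁴ × 1 = 0.09180 m
A 1200 × 1.6×10⁻⁴ × 0.32 = 0.06144 m
A total: 0.24300 m
B 0–100 m: 0.7 × 100 × 2.4×10⁻⁴ = 0.01680 m
B 100–380 m: 1.6×10⁻⁴ × 280 × 0.49 = 0.021952 m
B 0.13 × 0.73×10⁻⁴ × 900 = 0.008541 m
B total: 0.047293 m
Ratio: 0.24300 / 0.047293 ≈ 5.138

a factor of 5.14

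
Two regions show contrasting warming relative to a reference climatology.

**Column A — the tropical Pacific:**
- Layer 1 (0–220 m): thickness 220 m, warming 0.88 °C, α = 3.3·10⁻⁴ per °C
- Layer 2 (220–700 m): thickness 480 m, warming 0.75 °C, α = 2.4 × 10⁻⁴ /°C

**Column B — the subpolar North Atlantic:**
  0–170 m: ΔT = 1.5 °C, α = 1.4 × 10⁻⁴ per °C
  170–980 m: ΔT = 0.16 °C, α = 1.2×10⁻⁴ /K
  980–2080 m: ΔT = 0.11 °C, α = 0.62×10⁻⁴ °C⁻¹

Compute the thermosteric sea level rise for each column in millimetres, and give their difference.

Δh_A ≈ 150 mm, Δh_B ≈ 59 mm; difference ≈ 92 mm

A 0–220 m: 3.3×10⁻⁴ × 220 × 0.88 = 0.063888 m
A 480 × 0.75 × 2.4×10⁻⁴ = 0.08640 m
A total: 0.150288 m
B 0–170 m: 1.5 × 1.4×10⁻⁴ × 170 = 0.03570 m
B Layer 2: 0.16 × 810 × 1.2×10⁻⁴ = 0.015552 m
B 0.62×10⁻⁴ × 0.11 × 1100 = 0.007502 m
B total: 0.058754 m
Difference: 0.150288 − 0.058754 = 0.091534 m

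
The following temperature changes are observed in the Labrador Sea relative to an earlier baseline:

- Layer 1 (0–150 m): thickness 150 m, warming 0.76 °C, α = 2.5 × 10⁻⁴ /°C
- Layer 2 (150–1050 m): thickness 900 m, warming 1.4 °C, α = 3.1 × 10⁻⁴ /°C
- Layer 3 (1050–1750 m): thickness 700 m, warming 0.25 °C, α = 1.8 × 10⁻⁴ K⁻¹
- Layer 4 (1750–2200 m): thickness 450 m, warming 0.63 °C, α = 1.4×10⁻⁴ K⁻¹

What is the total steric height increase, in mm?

about 490 mm

Layer 1: 2.5×10⁻⁴ × 150 × 0.76 = 0.02850 m
150–1050 m: 3.1×10⁻⁴ × 900 × 1.4 = 0.39060 m
Layer 3: 0.25 × 700 × 1.8×10⁻⁴ = 0.03150 m
1750–2200 m: 1.4×10⁻⁴ × 450 × 0.63 = 0.03969 m
Δh = 0.02850 + 0.39060 + 0.03150 + 0.03969 = 0.49029 m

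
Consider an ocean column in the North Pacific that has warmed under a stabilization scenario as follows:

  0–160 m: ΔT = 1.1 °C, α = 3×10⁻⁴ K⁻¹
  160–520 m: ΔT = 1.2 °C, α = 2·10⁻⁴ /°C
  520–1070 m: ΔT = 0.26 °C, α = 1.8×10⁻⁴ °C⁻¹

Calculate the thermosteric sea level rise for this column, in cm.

Layer 1: 160 × 3×10⁻⁴ × 1.1 = 0.05280 m
160–520 m: 2×10⁻⁴ × 1.2 × 360 = 0.08640 m
1.8×10⁻⁴ × 0.26 × 550 = 0.02574 m
Δh = 0.05280 + 0.08640 + 0.02574 = 0.16494 m ≈ 16.5 cm

16.5 cm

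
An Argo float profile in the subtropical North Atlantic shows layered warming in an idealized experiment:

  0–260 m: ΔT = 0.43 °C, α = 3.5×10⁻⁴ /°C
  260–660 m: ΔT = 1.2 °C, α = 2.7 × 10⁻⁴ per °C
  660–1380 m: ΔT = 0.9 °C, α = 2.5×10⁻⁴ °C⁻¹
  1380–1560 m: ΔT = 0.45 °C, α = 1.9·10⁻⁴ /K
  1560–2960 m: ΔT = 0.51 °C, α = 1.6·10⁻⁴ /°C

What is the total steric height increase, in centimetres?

0.43 × 260 × 3.5×10⁻⁴ = 0.03913 m
260–660 m: 400 × 1.2 × 2.7×10⁻⁴ = 0.12960 m
Layer 3: 720 × 2.5×10⁻⁴ × 0.9 = 0.16200 m
1.9×10⁻⁴ × 180 × 0.45 = 0.01539 m
Layer 5: 1400 × 1.6×10⁻⁴ × 0.51 = 0.11424 m
Δh = 0.03913 + 0.12960 + 0.16200 + 0.01539 + 0.11424 = 0.46036 m ≈ 46 cm

46 cm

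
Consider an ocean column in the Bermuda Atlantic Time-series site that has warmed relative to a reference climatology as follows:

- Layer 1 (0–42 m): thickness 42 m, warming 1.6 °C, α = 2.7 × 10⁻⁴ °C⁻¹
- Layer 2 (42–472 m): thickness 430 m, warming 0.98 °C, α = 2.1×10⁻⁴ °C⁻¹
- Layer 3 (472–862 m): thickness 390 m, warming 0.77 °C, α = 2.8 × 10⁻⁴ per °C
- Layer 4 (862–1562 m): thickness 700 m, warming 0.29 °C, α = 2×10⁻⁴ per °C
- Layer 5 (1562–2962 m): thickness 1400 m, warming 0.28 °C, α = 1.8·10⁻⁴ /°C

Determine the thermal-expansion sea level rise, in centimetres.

Layer 1: 42 × 1.6 × 2.7×10⁻⁴ = 0.018144 m
42–472 m: 430 × 0.98 × 2.1×10⁻⁴ = 0.088494 m
472–862 m: 390 × 2.8×10⁻⁴ × 0.77 = 0.084084 m
862–1562 m: 2×10⁻⁴ × 700 × 0.29 = 0.04060 m
1562–2962 m: 1.8×10⁻⁴ × 0.28 × 1400 = 0.07056 m
Δh = 0.018144 + 0.088494 + 0.084084 + 0.04060 + 0.07056 = 0.301882 m

Δh = 30.2 cm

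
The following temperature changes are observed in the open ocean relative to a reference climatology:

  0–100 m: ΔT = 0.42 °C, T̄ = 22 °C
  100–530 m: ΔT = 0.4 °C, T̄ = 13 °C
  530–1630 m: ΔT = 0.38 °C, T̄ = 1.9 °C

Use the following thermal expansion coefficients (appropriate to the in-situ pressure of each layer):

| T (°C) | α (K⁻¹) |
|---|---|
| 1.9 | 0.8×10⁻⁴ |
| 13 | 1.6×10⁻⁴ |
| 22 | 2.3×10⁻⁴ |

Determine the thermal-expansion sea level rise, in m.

Layer 1 at 22 °C → α = 2.3×10⁻⁴ K⁻¹
Layer 2 at 13 °C → α = 1.6×10⁻⁴ K⁻¹
Layer 3 at 1.9 °C → α = 0.8×10⁻⁴ K⁻¹
Layer 1: 0.42 × 2.3×10⁻⁴ × 100 = 0.00966 m
100–530 m: 1.6×10⁻⁴ × 0.4 × 430 = 0.02752 m
Layer 3: 0.8×10⁻⁴ × 0.38 × 1100 = 0.03344 m
Δh = 0.00966 + 0.02752 + 0.03344 = 0.07062 m

0.0706 m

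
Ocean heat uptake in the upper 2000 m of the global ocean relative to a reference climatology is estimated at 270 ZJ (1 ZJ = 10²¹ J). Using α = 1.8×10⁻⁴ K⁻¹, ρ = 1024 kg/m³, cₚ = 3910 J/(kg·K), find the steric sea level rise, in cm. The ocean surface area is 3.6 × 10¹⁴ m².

Δh = 3.37 cm

Per unit area: Q = 270×10²¹ / (3.6×10¹⁴) = 7.5×10⁸ J/m²
Δh = αQ/(ρcₚ) = 1.8×10⁻⁴ × 7.5×10⁸ / (1024 × 3910) ≈ 0.033718 m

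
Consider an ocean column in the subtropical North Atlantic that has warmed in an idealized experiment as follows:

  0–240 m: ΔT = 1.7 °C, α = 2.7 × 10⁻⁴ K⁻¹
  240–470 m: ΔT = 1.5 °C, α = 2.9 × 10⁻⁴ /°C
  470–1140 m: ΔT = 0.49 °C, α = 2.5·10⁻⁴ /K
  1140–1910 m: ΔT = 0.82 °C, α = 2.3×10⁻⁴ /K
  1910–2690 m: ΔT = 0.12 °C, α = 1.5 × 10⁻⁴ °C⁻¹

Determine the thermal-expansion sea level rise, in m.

Δh ≈ 0.45 m

2.7×10⁻⁴ × 1.7 × 240 = 0.11016 m
Layer 2: 1.5 × 2.9×10⁻⁴ × 230 = 0.10005 m
2.5×10⁻⁴ × 670 × 0.49 = 0.082075 m
Layer 4: 770 × 0.82 × 2.3×10⁻⁴ = 0.145222 m
Layer 5: 1.5×10⁻⁴ × 0.12 × 780 = 0.01404 m
Δh = 0.11016 + 0.10005 + 0.082075 + 0.145222 + 0.01404 = 0.451547 m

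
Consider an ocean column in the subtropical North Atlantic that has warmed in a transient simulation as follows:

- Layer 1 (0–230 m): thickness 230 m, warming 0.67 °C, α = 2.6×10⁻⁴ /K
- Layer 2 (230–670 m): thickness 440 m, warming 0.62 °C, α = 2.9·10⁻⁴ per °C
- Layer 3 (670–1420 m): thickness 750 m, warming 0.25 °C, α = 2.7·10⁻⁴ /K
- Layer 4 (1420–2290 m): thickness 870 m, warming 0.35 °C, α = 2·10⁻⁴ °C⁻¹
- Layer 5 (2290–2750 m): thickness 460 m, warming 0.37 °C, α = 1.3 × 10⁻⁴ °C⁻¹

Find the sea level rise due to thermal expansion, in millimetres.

230 × 0.67 × 2.6×10⁻⁴ = 0.040066 m
Layer 2: 440 × 2.9×10⁻⁴ × 0.62 = 0.079112 m
750 × 2.7×10⁻⁴ × 0.25 = 0.050625 m
Layer 4: 0.35 × 2×10⁻⁴ × 870 = 0.06090 m
2290–2750 m: 460 × 1.3×10⁻⁴ × 0.37 = 0.022126 m
Δh = 0.040066 + 0.079112 + 0.050625 + 0.06090 + 0.022126 = 0.252829 m ≈ 253 mm

Δh = 253 mm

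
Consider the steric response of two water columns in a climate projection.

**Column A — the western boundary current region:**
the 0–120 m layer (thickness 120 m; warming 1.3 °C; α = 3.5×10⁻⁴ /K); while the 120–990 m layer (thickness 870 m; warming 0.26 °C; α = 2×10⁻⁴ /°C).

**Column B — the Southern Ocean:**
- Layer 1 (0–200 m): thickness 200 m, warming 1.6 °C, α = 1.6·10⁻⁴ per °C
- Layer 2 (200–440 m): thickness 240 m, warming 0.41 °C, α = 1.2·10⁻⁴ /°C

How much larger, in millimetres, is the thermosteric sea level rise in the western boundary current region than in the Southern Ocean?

37 mm

A Layer 1: 120 × 3.5×10⁻⁴ × 1.3 = 0.05460 m
A 0.26 × 870 × 2×10⁻⁴ = 0.04524 m
A total: 0.09984 m
B Layer 1: 1.6×10⁻⁴ × 1.6 × 200 = 0.05120 m
B Layer 2: 0.41 × 1.2×10⁻⁴ × 240 = 0.011808 m
B total: 0.063008 m
Difference: 0.09984 − 0.063008 = 0.036832 m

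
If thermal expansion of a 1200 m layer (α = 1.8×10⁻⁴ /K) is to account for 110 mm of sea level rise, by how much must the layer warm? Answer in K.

ΔT = Δh/(αH) = 0.11 / (1.8×10⁻⁴ × 1200) ≈ 0.5093 K

0.51 K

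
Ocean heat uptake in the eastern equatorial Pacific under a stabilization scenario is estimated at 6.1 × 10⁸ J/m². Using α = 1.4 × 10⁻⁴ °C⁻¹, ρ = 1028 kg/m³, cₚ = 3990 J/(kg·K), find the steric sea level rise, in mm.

about 20.8 mm

Δh = αQ/(ρcₚ) = 1.4×10⁻⁴ × 6.1×10⁸ / (1028 × 3990) ≈ 0.020821 m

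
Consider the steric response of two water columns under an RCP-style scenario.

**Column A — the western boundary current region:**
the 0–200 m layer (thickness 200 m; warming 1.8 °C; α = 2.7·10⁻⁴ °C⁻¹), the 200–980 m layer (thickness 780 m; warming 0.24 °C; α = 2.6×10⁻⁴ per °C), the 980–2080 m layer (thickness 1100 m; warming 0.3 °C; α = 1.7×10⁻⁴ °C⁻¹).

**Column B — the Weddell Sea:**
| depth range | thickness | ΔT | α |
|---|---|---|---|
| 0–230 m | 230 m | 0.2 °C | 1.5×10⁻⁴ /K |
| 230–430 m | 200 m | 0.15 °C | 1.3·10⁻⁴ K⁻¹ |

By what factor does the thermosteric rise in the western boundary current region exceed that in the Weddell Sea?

A 0–200 m: 1.8 × 2.7×10⁻⁴ × 200 = 0.09720 m
A Layer 2: 0.24 × 780 × 2.6×10⁻⁴ = 0.048672 m
A 0.3 × 1100 × 1.7×10⁻⁴ = 0.05610 m
A total: 0.201972 m
B Layer 1: 1.5×10⁻⁴ × 230 × 0.2 = 0.00690 m
B 0.15 × 1.3×10⁻⁴ × 200 = 0.00390 m
B total: 0.01080 m
Ratio: 0.201972 / 0.01080 ≈ 18.70

a factor of 19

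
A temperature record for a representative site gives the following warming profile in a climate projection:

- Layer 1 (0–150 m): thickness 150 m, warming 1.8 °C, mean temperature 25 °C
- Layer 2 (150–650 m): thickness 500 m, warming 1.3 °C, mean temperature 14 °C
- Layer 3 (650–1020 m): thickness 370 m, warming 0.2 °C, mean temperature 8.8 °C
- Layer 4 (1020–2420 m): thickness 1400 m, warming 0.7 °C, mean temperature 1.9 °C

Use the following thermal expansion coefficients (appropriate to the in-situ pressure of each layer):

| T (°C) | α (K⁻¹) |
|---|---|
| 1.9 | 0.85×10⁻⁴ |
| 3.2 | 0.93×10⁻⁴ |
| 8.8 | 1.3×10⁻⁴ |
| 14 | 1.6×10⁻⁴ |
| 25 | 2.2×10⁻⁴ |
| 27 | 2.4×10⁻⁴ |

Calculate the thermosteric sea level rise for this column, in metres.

Layer 1 at 25 °C → α = 2.2×10⁻⁴ K⁻¹
Layer 2 at 14 °C → α = 1.6×10⁻⁴ K⁻¹
Layer 3 at 8.8 °C → α = 1.3×10⁻⁴ K⁻¹
Layer 4 at 1.9 °C → α = 0.85×10⁻⁴ K⁻¹
Layer 1: 1.8 × 2.2×10⁻⁴ × 150 = 0.05940 m
150–650 m: 500 × 1.3 × 1.6×10⁻⁴ = 0.10400 m
650–1020 m: 370 × 1.3×10⁻⁴ × 0.2 = 0.00962 m
1020–2420 m: 0.7 × 0.85×10⁻⁴ × 1400 = 0.08330 m
Δh = 0.05940 + 0.10400 + 0.00962 + 0.08330 = 0.25632 m ≈ 0.256 m

Δh ≈ 0.256 m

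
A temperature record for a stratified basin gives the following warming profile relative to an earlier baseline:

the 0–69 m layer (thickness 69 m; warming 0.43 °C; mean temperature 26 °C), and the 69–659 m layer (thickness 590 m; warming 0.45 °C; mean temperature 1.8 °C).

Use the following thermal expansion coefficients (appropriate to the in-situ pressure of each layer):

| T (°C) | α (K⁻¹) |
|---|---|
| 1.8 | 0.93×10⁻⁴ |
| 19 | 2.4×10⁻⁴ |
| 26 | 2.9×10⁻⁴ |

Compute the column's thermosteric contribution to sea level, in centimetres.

Layer 1 at 26 °C → α = 2.9×10⁻⁴ K⁻¹
Layer 2 at 1.8 °C → α = 0.93×10⁻⁴ K⁻¹
0–69 m: 2.9×10⁻⁴ × 0.43 × 69 = 0.0086043 m
Layer 2: 590 × 0.45 × 0.93×10⁻⁴ = 0.0246915 m
Δh = 0.0086043 + 0.0246915 = 0.0332958 m

Δh = 3.33 cm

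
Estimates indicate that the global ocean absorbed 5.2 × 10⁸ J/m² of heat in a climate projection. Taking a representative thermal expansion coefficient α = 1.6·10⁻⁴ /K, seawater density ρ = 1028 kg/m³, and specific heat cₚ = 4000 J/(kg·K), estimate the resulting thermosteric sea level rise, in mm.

Δh = αQ/(ρcₚ) = 1.6×10⁻⁴ × 5.2×10⁸ / (1028 × 4000) ≈ 0.020233 m

Δh ≈ 20.2 mm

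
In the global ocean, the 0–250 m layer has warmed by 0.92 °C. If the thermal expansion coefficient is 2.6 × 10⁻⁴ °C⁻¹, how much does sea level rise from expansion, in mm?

Δh = αΔT·H = 2.6×10⁻⁴ × 0.92 × 250 = 0.05980 m

about 59.8 mm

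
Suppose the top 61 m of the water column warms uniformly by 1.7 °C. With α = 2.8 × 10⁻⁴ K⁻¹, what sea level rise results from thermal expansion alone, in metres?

Δh = αΔT·H = 2.8×10⁻⁴ × 1.7 × 61 = 0.029036 m

0.0290 m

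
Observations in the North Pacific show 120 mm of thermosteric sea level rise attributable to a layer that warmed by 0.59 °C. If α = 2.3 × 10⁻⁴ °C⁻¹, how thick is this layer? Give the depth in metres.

H = Δh/(αΔT) = 0.12 / (2.3×10⁻⁴ × 0.59) ≈ 884.3 m

about 884 m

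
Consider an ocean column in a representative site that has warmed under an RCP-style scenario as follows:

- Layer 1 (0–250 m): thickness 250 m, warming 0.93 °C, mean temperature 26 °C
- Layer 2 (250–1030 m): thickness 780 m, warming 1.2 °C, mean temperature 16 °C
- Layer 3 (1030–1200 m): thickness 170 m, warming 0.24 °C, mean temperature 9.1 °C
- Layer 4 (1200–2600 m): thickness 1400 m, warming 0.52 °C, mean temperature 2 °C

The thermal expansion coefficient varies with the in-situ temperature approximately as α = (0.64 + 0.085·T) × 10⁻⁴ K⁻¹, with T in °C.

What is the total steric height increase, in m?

Layer 1: α = (0.64 + 0.085×26)×10⁻⁴ = 2.85×10⁻⁴ K⁻¹
Layer 2: α = (0.64 + 0.085×16)×10⁻⁴ = 2×10⁻⁴ K⁻¹
Layer 3: α = (0.64 + 0.085×9.1)×10⁻⁴ = 1.4135×10⁻⁴ K⁻¹
Layer 4: α = (0.64 + 0.085×2)×10⁻⁴ = 0.81×10⁻⁴ K⁻¹
250 × 2.85×10⁻⁴ × 0.93 = 0.0662625 m
1.2 × 780 × 2×10⁻⁴ = 0.18720 m
1030–1200 m: 0.24 × 1.4135×10⁻⁴ × 170 = 0.00576708 m
0.81×10⁻⁴ × 1400 × 0.52 = 0.058968 m
Δh = 0.0662625 + 0.18720 + 0.00576708 + 0.058968 = 0.31819758 m

0.318 m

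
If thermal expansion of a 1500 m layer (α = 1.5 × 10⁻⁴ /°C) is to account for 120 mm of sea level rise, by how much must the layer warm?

ΔT = Δh/(αH) = 0.12 / (1.5×10⁻⁴ × 1500) ≈ 0.5333 °C

ΔT ≈ 0.533 °C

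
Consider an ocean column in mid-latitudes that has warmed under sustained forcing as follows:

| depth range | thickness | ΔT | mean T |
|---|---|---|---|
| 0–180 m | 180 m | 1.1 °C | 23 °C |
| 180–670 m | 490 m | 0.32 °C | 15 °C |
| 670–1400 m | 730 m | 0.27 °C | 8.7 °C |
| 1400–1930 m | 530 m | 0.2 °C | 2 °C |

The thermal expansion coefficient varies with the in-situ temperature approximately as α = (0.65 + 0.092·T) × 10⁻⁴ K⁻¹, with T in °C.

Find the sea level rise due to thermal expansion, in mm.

about 120 mm

Layer 1: α = (0.65 + 0.092×23)×10⁻⁴ = 2.766×10⁻⁴ K⁻¹
Layer 2: α = (0.65 + 0.092×15)×10⁻⁴ = 2.03×10⁻⁴ K⁻¹
Layer 3: α = (0.65 + 0.092×8.7)×10⁻⁴ = 1.4504×10⁻⁴ K⁻¹
Layer 4: α = (0.65 + 0.092×2)×10⁻⁴ = 0.834×10⁻⁴ K⁻¹
Layer 1: 1.1 × 2.766×10⁻⁴ × 180 = 0.0547668 m
Layer 2: 490 × 2.03×10⁻⁴ × 0.32 = 0.0318304 m
730 × 1.4504×10⁻⁴ × 0.27 = 0.028587384 m
1400–1930 m: 530 × 0.2 × 0.834×10⁻⁴ = 0.0088404 m
Δh = 0.0547668 + 0.0318304 + 0.028587384 + 0.0088404 = 0.124024984 m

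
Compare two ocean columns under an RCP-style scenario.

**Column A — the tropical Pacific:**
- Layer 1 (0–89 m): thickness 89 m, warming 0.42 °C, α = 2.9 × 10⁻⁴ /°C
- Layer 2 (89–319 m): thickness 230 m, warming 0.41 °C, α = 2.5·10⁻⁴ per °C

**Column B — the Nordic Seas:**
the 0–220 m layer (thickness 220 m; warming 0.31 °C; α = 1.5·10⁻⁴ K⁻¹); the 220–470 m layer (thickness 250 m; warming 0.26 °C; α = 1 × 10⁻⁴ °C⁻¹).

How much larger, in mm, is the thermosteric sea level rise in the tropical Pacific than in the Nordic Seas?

17.7 mm larger

A 0–89 m: 0.42 × 2.9×10⁻⁴ × 89 = 0.0108402 m
A Layer 2: 230 × 0.41 × 2.5×10⁻⁴ = 0.023575 m
A total: 0.0344152 m
B 220 × 1.5×10⁻⁴ × 0.31 = 0.01023 m
B 0.26 × 1×10⁻⁴ × 250 = 0.00650 m
B total: 0.01673 m
Difference: 0.0344152 − 0.01673 = 0.0176852 m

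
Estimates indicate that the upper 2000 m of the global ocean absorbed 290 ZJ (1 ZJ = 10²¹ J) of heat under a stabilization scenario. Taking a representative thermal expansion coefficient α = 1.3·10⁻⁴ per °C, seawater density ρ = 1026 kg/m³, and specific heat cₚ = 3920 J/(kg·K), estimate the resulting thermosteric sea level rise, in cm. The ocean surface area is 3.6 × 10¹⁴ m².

2.60 cm

Per unit area: Q = 290×10²¹ / (3.6×10¹⁴) ≈ 8.056×10⁸ J/m²
Δh = αQ/(ρcₚ) = 1.3×10⁻⁴ × 8.056×10⁸ / (1026 × 3920) ≈ 0.026039 m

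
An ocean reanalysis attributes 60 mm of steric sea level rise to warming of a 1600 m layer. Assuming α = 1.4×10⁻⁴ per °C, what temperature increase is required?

ΔT = Δh/(αH) = 0.06 / (1.4×10⁻⁴ × 1600) ≈ 0.2679 K

0.27 K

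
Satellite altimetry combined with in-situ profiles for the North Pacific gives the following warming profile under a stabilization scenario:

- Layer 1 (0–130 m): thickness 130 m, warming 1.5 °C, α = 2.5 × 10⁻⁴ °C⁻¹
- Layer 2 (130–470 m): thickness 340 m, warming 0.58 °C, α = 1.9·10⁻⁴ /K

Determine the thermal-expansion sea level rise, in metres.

about 0.086 m

0–130 m: 1.5 × 130 × 2.5×10⁻⁴ = 0.04875 m
1.9×10⁻⁴ × 0.58 × 340 = 0.037468 m
Δh = 0.04875 + 0.037468 = 0.086218 m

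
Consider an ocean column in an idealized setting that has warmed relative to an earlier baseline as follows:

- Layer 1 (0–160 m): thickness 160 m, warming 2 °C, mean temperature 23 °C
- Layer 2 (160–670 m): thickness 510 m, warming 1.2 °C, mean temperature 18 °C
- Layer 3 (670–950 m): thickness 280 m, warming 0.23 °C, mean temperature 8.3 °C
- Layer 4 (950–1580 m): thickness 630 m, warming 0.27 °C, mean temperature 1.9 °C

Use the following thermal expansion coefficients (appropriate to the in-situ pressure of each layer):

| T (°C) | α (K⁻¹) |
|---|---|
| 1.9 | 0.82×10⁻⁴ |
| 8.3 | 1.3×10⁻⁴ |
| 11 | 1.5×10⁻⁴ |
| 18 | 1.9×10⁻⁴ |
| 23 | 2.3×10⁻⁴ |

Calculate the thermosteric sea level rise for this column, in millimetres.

about 210 mm

Layer 1 at 23 °C → α = 2.3×10⁻⁴ K⁻¹
Layer 2 at 18 °C → α = 1.9×10⁻⁴ K⁻¹
Layer 3 at 8.3 °C → α = 1.3×10⁻⁴ K⁻¹
Layer 4 at 1.9 °C → α = 0.82×10⁻⁴ K⁻¹
2 × 2.3×10⁻⁴ × 160 = 0.07360 m
Layer 2: 1.2 × 510 × 1.9×10⁻⁴ = 0.11628 m
280 × 1.3×10⁻⁴ × 0.23 = 0.008372 m
0.82×10⁻⁴ × 630 × 0.27 = 0.0139482 m
Δh = 0.07360 + 0.11628 + 0.008372 + 0.0139482 = 0.2122002 m ≈ 210 mm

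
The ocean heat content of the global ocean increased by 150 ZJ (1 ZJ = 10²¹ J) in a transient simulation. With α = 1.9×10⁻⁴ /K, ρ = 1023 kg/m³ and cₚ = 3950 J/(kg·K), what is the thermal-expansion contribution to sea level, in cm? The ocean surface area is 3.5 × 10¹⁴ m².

Per unit area: Q = 150×10²¹ / (3.5×10¹⁴) ≈ 4.286×10⁸ J/m²
Δh = αQ/(ρcₚ) = 1.9×10⁻⁴ × 4.286×10⁸ / (1023 × 3950) ≈ 0.020153 m

Δh ≈ 2.0 cm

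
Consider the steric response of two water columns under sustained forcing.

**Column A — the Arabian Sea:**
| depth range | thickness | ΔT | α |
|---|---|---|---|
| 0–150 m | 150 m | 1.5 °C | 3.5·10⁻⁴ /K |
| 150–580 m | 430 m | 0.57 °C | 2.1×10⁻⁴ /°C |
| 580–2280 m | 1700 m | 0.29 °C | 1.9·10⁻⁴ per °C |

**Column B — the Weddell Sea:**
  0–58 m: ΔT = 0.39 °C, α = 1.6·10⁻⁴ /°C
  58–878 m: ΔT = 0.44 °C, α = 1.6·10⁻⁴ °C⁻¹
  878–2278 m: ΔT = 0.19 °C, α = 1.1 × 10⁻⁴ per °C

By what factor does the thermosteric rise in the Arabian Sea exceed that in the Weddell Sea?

a factor of 2.5

A Layer 1: 1.5 × 3.5×10⁻⁴ × 150 = 0.07875 m
A 430 × 2.1×10⁻⁴ × 0.57 = 0.051471 m
A Layer 3: 1700 × 1.9×10⁻⁴ × 0.29 = 0.09367 m
A total: 0.223891 m
B Layer 1: 0.39 × 58 × 1.6×10⁻⁴ = 0.0036192 m
B 0.44 × 1.6×10⁻⁴ × 820 = 0.057728 m
B 1.1×10⁻⁴ × 1400 × 0.19 = 0.02926 m
B total: 0.0906072 m
Ratio: 0.223891 / 0.0906072 ≈ 2.471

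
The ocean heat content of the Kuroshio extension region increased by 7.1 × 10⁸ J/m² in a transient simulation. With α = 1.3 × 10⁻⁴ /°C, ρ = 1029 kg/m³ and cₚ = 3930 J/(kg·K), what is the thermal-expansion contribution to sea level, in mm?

Δh = αQ/(ρcₚ) = 1.3×10⁻⁴ × 7.1×10⁸ / (1029 × 3930) ≈ 0.022824 m

about 23 mm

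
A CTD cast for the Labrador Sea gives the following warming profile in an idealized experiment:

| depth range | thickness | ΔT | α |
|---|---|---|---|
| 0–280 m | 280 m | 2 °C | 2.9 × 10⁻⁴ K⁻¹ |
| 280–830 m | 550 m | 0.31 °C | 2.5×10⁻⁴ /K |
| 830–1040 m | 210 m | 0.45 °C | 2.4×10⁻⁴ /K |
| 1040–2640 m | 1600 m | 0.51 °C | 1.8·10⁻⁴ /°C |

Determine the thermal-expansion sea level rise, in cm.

Δh = 37.5 cm

2 × 2.9×10⁻⁴ × 280 = 0.16240 m
Layer 2: 0.31 × 2.5×10⁻⁴ × 550 = 0.042625 m
210 × 0.45 × 2.4×10⁻⁴ = 0.02268 m
1.8×10⁻⁴ × 1600 × 0.51 = 0.14688 m
Δh = 0.16240 + 0.042625 + 0.02268 + 0.14688 = 0.374585 m ≈ 37.5 cm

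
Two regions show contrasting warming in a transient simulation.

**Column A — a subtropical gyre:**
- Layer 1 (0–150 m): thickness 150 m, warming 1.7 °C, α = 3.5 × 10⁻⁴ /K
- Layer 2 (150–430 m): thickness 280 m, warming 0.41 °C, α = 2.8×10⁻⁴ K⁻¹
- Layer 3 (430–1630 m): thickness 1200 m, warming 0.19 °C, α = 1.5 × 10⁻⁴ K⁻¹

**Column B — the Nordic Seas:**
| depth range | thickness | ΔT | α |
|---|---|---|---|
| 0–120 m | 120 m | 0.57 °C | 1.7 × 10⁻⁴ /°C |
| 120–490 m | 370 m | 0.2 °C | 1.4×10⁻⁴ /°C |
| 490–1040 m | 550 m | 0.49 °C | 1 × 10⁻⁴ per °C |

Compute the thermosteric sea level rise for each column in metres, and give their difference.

Δh_A ≈ 0.16 m, Δh_B ≈ 0.049 m; difference ≈ 0.11 m

A 150 × 1.7 × 3.5×10⁻⁴ = 0.08925 m
A 150–430 m: 0.41 × 280 × 2.8×10⁻⁴ = 0.032144 m
A Layer 3: 1200 × 0.19 × 1.5×10⁻⁴ = 0.03420 m
A total: 0.155594 m
B 0–120 m: 0.57 × 120 × 1.7×10⁻⁴ = 0.011628 m
B Layer 2: 0.2 × 370 × 1.4×10⁻⁴ = 0.01036 m
B Layer 3: 1×10⁻⁴ × 0.49 × 550 = 0.02695 m
B total: 0.048938 m
Difference: 0.155594 − 0.048938 = 0.106656 m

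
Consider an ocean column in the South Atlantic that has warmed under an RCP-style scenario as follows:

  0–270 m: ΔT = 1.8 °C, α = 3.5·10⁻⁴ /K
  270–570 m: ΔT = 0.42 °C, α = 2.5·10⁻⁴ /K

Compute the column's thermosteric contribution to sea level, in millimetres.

0–270 m: 1.8 × 270 × 3.5×10⁻⁴ = 0.17010 m
0.42 × 2.5×10⁻⁴ × 300 = 0.03150 m
Δh = 0.17010 + 0.03150 = 0.20160 m ≈ 200 mm

200 mm of thermosteric rise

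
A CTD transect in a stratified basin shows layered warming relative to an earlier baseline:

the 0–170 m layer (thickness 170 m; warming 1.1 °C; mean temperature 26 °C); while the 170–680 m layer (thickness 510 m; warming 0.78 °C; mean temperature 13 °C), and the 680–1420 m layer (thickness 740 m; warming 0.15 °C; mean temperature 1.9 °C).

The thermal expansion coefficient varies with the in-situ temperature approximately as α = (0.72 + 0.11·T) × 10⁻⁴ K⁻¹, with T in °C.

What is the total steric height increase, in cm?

Layer 1: α = (0.72 + 0.11×26)×10⁻⁴ = 3.58×10⁻⁴ K⁻¹
Layer 2: α = (0.72 + 0.11×13)×10⁻⁴ = 2.15×10⁻⁴ K⁻¹
Layer 3: α = (0.72 + 0.11×1.9)×10⁻⁴ = 0.929×10⁻⁴ K⁻¹
0–170 m: 3.58×10⁻⁴ × 170 × 1.1 = 0.066946 m
0.78 × 2.15×10⁻⁴ × 510 = 0.085527 m
680–1420 m: 0.15 × 740 × 0.929×10⁻⁴ = 0.0103119 m
Δh = 0.066946 + 0.085527 + 0.0103119 = 0.1627849 m ≈ 16.3 cm

16.3 cm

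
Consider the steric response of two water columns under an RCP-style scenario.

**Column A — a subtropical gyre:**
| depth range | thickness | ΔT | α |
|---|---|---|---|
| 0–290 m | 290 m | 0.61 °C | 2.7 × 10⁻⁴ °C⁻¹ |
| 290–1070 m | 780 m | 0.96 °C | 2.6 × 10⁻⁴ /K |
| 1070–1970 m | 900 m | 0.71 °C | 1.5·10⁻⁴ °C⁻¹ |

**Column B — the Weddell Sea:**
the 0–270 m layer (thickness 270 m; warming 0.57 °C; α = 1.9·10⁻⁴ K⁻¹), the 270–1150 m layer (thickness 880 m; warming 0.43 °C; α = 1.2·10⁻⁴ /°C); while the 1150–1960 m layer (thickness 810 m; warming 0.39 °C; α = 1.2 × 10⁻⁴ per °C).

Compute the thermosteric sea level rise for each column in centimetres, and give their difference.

A 2.7×10⁻⁴ × 0.61 × 290 = 0.047763 m
A 2.6×10⁻⁴ × 0.96 × 780 = 0.194688 m
A 1070–1970 m: 0.71 × 900 × 1.5×10⁻⁴ = 0.09585 m
A total: 0.338301 m
B Layer 1: 1.9×10⁻⁴ × 0.57 × 270 = 0.029241 m
B 270–1150 m: 0.43 × 880 × 1.2×10⁻⁴ = 0.045408 m
B 1.2×10⁻⁴ × 810 × 0.39 = 0.037908 m
B total: 0.112557 m
Difference: 0.338301 − 0.112557 = 0.225744 m

Δh_A ≈ 33.8 cm, Δh_B ≈ 11.3 cm; difference ≈ 22.6 cm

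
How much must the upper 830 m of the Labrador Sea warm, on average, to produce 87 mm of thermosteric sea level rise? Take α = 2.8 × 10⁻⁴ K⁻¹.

ΔT = Δh/(αH) = 0.087 / (2.8×10⁻⁴ × 830) ≈ 0.3744 K

0.374 K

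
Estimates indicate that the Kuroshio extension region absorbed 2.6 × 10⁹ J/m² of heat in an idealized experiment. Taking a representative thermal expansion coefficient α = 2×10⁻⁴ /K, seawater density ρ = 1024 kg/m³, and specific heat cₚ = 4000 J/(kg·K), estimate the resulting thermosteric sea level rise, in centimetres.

Δh = 12.7 cm

Δh = αQ/(ρcₚ) = 2×10⁻⁴ × 2.6×10⁹ / (1024 × 4000) ≈ 0.12695 m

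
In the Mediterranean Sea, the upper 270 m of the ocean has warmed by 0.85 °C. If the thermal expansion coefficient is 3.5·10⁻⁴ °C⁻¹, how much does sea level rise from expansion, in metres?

Δh = αΔT·H = 3.5×10⁻⁴ × 0.85 × 270 = 0.080325 m

0.0803 m of thermosteric rise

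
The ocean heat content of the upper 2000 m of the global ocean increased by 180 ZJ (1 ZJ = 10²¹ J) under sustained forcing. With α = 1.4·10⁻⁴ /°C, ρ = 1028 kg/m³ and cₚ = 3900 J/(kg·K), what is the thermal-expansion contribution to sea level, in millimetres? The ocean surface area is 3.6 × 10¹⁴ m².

about 17 mm

Per unit area: Q = 180×10²¹ / (3.6×10¹⁴) = 5×10⁸ J/m²
Δh = αQ/(ρcₚ) = 1.4×10⁻⁴ × 5×10⁸ / (1028 × 3900) ≈ 0.01746 m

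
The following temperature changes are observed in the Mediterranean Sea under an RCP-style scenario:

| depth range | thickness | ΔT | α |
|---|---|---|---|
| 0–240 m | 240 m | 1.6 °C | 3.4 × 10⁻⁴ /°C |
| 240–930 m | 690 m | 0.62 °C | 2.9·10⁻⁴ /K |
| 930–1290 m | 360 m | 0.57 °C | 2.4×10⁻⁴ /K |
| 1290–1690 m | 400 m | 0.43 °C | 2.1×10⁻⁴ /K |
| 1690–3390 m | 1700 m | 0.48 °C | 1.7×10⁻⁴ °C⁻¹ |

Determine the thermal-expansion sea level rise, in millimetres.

0–240 m: 3.4×10⁻⁴ × 1.6 × 240 = 0.13056 m
0.62 × 2.9×10⁻⁴ × 690 = 0.124062 m
Layer 3: 2.4×10⁻⁴ × 0.57 × 360 = 0.049248 m
Layer 4: 400 × 2.1×10⁻⁴ × 0.43 = 0.03612 m
Layer 5: 1700 × 0.48 × 1.7×10⁻⁴ = 0.13872 m
Δh = 0.13056 + 0.124062 + 0.049248 + 0.03612 + 0.13872 = 0.47871 m ≈ 479 mm

Δh ≈ 479 mm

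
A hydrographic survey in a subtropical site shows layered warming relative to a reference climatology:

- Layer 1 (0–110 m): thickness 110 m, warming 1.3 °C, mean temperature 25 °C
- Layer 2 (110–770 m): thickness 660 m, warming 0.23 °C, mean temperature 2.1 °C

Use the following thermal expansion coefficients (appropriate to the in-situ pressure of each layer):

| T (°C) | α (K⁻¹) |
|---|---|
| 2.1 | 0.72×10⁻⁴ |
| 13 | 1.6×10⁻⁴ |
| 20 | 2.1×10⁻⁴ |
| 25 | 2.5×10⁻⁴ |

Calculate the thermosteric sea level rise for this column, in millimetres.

47 mm

Layer 1 at 25 °C → α = 2.5×10⁻⁴ K⁻¹
Layer 2 at 2.1 °C → α = 0.72×10⁻⁴ K⁻¹
Layer 1: 2.5×10⁻⁴ × 110 × 1.3 = 0.03575 m
110–770 m: 0.72×10⁻⁴ × 0.23 × 660 = 0.0109296 m
Δh = 0.03575 + 0.0109296 = 0.0466796 m ≈ 47 mm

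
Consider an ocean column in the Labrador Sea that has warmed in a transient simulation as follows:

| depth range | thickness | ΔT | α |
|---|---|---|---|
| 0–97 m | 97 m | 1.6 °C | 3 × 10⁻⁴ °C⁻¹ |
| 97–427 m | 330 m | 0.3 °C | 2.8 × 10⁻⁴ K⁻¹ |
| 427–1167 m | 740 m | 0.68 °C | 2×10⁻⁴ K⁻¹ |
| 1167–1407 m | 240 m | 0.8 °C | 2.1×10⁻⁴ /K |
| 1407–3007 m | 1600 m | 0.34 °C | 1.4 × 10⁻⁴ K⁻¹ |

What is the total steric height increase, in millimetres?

Layer 1: 3×10⁻⁴ × 1.6 × 97 = 0.04656 m
Layer 2: 330 × 2.8×10⁻⁴ × 0.3 = 0.02772 m
740 × 2×10⁻⁴ × 0.68 = 0.10064 m
Layer 4: 2.1×10⁻⁴ × 240 × 0.8 = 0.04032 m
1.4×10⁻⁴ × 0.34 × 1600 = 0.07616 m
Δh = 0.04656 + 0.02772 + 0.10064 + 0.04032 + 0.07616 = 0.29140 m

291 mm of thermosteric rise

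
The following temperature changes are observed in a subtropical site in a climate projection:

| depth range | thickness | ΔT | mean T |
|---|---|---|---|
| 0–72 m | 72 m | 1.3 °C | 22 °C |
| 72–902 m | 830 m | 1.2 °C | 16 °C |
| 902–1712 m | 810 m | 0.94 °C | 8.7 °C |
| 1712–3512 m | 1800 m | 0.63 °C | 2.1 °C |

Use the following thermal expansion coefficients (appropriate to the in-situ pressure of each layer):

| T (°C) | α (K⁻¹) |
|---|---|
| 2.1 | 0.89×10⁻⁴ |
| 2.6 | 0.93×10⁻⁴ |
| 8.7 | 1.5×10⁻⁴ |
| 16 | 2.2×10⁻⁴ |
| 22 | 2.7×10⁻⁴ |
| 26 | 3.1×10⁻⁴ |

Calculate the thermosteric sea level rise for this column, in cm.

Δh = 46.0 cm

Layer 1 at 22 °C → α = 2.7×10⁻⁴ K⁻¹
Layer 2 at 16 °C → α = 2.2×10⁻⁴ K⁻¹
Layer 3 at 8.7 °C → α = 1.5×10⁻⁴ K⁻¹
Layer 4 at 2.1 °C → α = 0.89×10⁻⁴ K⁻¹
2.7×10⁻⁴ × 1.3 × 72 = 0.025272 m
72–902 m: 830 × 1.2 × 2.2×10⁻⁴ = 0.21912 m
Layer 3: 1.5×10⁻⁴ × 0.94 × 810 = 0.11421 m
Layer 4: 0.89×10⁻⁴ × 1800 × 0.63 = 0.100926 m
Δh = 0.025272 + 0.21912 + 0.11421 + 0.100926 = 0.459528 m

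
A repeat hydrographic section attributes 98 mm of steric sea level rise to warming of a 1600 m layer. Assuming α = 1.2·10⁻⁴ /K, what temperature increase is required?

about 0.51 K

ΔT = Δh/(αH) = 0.098 / (1.2×10⁻⁴ × 1600) ≈ 0.5104 K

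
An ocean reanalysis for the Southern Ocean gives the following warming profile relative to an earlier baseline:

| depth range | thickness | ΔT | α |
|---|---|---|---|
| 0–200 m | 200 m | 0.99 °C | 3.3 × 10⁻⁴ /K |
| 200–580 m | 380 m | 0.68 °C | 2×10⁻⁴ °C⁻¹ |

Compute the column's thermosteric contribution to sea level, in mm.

Layer 1: 200 × 3.3×10⁻⁴ × 0.99 = 0.06534 m
380 × 0.68 × 2×10⁻⁴ = 0.05168 m
Δh = 0.06534 + 0.05168 = 0.11702 m ≈ 117 mm

117 mm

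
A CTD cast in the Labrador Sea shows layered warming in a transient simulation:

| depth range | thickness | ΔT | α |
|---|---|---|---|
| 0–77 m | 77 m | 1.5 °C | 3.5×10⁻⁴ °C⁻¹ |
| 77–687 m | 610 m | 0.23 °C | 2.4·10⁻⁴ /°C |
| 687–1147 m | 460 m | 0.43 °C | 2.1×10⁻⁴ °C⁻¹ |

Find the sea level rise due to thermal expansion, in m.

1.5 × 77 × 3.5×10⁻⁴ = 0.040425 m
Layer 2: 0.23 × 2.4×10⁻⁴ × 610 = 0.033672 m
687–1147 m: 0.43 × 460 × 2.1×10⁻⁴ = 0.041538 m
Δh = 0.040425 + 0.033672 + 0.041538 = 0.115635 m

Δh = 0.12 m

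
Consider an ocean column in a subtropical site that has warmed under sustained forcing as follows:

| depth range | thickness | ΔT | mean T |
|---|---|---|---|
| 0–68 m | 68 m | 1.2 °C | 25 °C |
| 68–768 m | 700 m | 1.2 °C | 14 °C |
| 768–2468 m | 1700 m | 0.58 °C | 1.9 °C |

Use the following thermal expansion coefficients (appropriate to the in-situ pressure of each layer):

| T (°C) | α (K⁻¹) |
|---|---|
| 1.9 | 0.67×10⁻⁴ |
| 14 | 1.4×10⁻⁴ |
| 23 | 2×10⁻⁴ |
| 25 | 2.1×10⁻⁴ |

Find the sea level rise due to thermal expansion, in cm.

Layer 1 at 25 °C → α = 2.1×10⁻⁴ K⁻¹
Layer 2 at 14 °C → α = 1.4×10⁻⁴ K⁻¹
Layer 3 at 1.9 °C → α = 0.67×10⁻⁴ K⁻¹
0–68 m: 2.1×10⁻⁴ × 1.2 × 68 = 0.017136 m
1.4×10⁻⁴ × 1.2 × 700 = 0.11760 m
768–2468 m: 1700 × 0.67×10⁻⁴ × 0.58 = 0.066062 m
Δh = 0.017136 + 0.11760 + 0.066062 = 0.200798 m

Δh = 20 cm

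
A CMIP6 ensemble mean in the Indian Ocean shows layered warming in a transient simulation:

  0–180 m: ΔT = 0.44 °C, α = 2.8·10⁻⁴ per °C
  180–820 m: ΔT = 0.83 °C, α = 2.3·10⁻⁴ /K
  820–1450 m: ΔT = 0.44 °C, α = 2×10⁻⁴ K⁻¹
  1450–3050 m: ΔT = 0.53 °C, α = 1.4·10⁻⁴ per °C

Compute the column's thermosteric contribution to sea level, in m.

0–180 m: 0.44 × 180 × 2.8×10⁻⁴ = 0.022176 m
180–820 m: 2.3×10⁻⁴ × 640 × 0.83 = 0.122176 m
820–1450 m: 630 × 2×10⁻⁴ × 0.44 = 0.05544 m
1450–3050 m: 1.4×10⁻⁴ × 1600 × 0.53 = 0.11872 m
Δh = 0.022176 + 0.122176 + 0.05544 + 0.11872 = 0.318512 m

Δh ≈ 0.32 m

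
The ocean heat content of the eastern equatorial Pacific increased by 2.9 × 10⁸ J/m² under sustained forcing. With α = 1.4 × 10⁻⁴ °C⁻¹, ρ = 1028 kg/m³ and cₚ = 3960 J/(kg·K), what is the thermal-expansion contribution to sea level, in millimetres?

Δh = 9.97 mm

Δh = αQ/(ρcₚ) = 1.4×10⁻⁴ × 2.9×10⁸ / (1028 × 3960) ≈ 0.0099733 m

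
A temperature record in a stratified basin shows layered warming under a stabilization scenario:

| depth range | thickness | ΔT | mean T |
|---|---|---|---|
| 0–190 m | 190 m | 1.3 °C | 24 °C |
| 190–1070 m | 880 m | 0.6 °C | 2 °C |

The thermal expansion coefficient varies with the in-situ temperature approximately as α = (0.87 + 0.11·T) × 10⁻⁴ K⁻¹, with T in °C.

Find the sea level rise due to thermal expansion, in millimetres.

144 mm of thermosteric rise

Layer 1: α = (0.87 + 0.11×24)×10⁻⁴ = 3.51×10⁻⁴ K⁻¹
Layer 2: α = (0.87 + 0.11×2)×10⁻⁴ = 1.09×10⁻⁴ K⁻¹
Layer 1: 190 × 1.3 × 3.51×10⁻⁴ = 0.086697 m
1.09×10⁻⁴ × 0.6 × 880 = 0.057552 m
Δh = 0.086697 + 0.057552 = 0.144249 m ≈ 144 mm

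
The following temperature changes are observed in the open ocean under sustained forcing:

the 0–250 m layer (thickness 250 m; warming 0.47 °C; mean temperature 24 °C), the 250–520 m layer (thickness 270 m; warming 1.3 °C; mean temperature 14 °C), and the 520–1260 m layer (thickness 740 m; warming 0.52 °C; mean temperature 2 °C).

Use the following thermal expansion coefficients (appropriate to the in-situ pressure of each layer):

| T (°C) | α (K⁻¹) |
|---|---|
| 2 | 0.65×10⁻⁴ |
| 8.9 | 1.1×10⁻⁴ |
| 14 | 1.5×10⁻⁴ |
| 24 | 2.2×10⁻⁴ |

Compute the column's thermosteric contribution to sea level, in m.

0.10 m of thermosteric rise

Layer 1 at 24 °C → α = 2.2×10⁻⁴ K⁻¹
Layer 2 at 14 °C → α = 1.5×10⁻⁴ K⁻¹
Layer 3 at 2 °C → α = 0.65×10⁻⁴ K⁻¹
Layer 1: 250 × 0.47 × 2.2×10⁻⁴ = 0.02585 m
Layer 2: 270 × 1.5×10⁻⁴ × 1.3 = 0.05265 m
520–1260 m: 0.65×10⁻⁴ × 740 × 0.52 = 0.025012 m
Δh = 0.02585 + 0.05265 + 0.025012 = 0.103512 m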